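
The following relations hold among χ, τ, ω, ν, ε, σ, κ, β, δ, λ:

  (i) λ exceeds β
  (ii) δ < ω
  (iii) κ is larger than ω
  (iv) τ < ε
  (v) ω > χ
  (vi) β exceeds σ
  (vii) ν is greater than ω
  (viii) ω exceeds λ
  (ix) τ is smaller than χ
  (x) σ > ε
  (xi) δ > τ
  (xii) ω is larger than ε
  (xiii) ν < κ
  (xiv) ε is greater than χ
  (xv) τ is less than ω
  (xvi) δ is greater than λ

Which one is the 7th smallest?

δ

Chaining the given pairs: τ < χ < ε < σ < β < λ < δ < ω < ν < κ.
The 7th smallest is δ.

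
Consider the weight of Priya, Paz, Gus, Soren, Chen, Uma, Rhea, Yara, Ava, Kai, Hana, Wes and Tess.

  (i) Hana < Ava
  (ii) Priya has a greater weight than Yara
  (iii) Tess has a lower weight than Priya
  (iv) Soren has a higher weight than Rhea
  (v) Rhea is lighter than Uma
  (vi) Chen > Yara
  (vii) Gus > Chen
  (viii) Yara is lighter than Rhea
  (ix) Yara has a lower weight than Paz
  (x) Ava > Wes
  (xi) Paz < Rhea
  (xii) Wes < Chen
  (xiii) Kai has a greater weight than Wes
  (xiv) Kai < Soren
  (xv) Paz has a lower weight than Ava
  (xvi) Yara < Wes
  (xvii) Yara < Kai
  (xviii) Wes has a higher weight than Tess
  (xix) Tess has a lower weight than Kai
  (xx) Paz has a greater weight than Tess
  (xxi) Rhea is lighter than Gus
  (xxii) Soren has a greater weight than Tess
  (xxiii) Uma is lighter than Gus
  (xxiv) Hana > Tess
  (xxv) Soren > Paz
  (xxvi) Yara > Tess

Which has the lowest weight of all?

Tess

Chaining upward from Tess: directly above it, Hana, Yara, Paz, Wes, Priya, Kai, Soren; then Ava, Chen, Rhea; then Uma, Gus.
That covers every other element, and nothing is given below Tess, so Tess is the lowest weight.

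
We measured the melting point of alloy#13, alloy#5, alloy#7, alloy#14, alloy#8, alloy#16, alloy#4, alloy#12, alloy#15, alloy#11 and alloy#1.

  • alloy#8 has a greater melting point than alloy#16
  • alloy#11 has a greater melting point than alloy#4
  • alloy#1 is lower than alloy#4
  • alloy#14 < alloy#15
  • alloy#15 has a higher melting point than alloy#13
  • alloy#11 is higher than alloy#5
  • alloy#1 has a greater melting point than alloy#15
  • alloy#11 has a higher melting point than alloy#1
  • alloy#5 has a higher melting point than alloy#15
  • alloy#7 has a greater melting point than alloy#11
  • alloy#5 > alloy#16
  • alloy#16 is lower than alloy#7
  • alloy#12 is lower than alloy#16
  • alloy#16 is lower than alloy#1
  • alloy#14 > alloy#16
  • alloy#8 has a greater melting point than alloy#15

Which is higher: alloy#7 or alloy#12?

alloy#7

alloy#12 < alloy#16 and alloy#16 < alloy#14 give alloy#12 < alloy#14.
Then alloy#14 < alloy#15 extends the chain to alloy#15.
Then alloy#15 < alloy#1 extends the chain to alloy#1.
With alloy#1 < alloy#4: alloy#12 < alloy#16 < alloy#14 < alloy#15 < alloy#1 < alloy#4.
Then alloy#4 < alloy#11 extends the chain to alloy#11.
With alloy#11 < alloy#7: alloy#12 < alloy#16 < alloy#14 < alloy#15 < alloy#1 < alloy#4 < alloy#11 < alloy#7.
So alloy#12 < alloy#7; alloy#7 is the higher of the two.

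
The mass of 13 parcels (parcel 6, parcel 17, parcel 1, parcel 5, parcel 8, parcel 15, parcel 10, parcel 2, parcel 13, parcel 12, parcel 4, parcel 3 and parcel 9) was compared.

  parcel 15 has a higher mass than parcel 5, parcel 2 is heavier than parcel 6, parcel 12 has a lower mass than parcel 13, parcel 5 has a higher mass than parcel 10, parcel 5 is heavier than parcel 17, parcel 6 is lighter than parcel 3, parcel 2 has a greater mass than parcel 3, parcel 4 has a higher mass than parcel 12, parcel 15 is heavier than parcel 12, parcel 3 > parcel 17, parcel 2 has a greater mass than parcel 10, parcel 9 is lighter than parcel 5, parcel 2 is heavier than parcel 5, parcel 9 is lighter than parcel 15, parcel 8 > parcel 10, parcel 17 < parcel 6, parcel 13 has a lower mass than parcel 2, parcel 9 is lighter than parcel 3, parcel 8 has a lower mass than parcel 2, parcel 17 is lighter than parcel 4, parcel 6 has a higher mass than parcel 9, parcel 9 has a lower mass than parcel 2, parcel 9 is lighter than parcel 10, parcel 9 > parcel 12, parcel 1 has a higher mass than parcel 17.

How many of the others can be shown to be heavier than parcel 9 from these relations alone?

From parcel 9 the given relations immediately reach parcel 6, parcel 3, parcel 10, parcel 5, parcel 15, parcel 2.
From those, parcel 8 — 7 in total.
Nothing else is reachable above parcel 9; 7 in all.

7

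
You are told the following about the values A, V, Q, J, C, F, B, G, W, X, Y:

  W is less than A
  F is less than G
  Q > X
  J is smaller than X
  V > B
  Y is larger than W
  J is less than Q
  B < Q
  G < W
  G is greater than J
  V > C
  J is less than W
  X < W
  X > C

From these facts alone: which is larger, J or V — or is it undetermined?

Following every chain through J: above J we get X, G, W, A, Q, Y.
V is not reached, and no chain runs the other way from V to J.
So the given relations leave the order of J and V undetermined.

undetermined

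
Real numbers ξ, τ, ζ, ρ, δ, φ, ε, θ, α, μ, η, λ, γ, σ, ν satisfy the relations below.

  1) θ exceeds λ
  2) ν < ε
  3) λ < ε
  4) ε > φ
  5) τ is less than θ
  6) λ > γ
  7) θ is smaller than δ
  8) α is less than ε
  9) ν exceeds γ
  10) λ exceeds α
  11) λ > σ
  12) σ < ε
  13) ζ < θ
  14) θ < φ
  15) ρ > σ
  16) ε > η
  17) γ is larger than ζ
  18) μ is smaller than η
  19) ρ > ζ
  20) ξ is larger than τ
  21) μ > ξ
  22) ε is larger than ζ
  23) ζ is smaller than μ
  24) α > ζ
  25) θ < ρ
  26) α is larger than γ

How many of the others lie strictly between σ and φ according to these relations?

2

Chaining upward from σ reaches: λ, θ, δ, ε, ρ.
Chaining downward from φ reaches: ζ, γ, τ, α, λ, θ.
Strictly between σ and φ are those in both lists: λ, θ — 2 elements.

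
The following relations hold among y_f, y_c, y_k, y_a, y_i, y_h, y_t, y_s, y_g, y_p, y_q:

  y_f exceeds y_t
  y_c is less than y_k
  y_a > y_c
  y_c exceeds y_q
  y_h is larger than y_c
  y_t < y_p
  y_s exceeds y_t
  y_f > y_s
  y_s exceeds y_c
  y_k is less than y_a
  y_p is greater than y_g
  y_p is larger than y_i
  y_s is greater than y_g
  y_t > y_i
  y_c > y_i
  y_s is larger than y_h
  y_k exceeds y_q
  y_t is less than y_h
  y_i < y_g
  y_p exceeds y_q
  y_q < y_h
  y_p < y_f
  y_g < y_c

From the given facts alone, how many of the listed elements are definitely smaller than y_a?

5

Directly below y_a: y_c, y_k.
One step further: y_i, y_g, y_q (5 so far).
No other element is forced below y_a by the given relations, so the count is 5.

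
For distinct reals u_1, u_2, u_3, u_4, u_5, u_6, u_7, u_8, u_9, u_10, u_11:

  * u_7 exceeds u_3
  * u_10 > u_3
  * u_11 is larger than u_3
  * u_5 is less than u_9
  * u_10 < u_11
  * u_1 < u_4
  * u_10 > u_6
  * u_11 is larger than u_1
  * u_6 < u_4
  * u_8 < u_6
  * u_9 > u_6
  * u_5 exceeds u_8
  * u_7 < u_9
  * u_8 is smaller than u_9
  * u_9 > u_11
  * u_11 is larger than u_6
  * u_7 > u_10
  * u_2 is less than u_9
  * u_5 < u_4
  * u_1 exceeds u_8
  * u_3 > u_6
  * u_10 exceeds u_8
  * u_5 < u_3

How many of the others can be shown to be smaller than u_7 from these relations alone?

5

From u_7 the given relations immediately reach u_3, u_10.
From those, u_8, u_5, u_6 — 5 in total.
Nothing else is reachable below u_7; 5 in all.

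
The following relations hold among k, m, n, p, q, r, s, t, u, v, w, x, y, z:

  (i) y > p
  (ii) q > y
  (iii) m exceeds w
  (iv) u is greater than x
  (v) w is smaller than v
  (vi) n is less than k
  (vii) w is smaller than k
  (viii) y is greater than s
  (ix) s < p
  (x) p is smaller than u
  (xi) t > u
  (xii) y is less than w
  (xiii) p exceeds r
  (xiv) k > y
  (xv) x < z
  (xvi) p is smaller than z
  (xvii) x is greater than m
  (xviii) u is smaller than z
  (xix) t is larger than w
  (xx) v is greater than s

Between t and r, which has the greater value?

t

r < p and p < y give r < y.
Then y < w extends the chain to w.
With w < m: r < p < y < w < m.
With m < x: r < p < y < w < m < x.
With x < u: r < p < y < w < m < x < u.
Then u < t extends the chain to t.
So r < t; t is the larger of the two.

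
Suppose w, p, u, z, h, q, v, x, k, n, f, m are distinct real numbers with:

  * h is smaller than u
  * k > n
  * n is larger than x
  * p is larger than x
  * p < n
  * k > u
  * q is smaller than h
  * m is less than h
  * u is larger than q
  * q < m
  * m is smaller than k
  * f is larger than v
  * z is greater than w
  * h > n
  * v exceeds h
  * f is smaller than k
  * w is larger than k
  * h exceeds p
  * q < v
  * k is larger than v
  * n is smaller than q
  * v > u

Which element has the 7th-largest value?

h

Piecing the relations together gives one ordering: x < p < n < q < m < h < u < v < f < k < w < z.
Counting 7 from the largest end gives h.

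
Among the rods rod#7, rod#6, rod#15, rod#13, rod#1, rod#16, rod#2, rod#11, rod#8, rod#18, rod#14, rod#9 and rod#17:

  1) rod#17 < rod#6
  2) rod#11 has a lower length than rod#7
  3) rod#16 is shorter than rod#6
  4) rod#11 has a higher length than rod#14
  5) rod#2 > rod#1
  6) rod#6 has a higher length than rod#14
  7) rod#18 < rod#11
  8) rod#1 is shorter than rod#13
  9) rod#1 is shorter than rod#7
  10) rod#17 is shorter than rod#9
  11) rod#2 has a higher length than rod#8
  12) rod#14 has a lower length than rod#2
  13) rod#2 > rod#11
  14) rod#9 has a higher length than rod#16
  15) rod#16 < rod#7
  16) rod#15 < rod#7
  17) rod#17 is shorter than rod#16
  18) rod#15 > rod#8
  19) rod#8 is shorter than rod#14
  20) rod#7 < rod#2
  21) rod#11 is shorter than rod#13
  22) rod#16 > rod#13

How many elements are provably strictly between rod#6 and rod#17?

1

The relations place rod#17 below rod#6. An element lies strictly between them when it is forced above rod#17 and also forced below rod#6.
Above rod#17: {rod#16, rod#9, rod#7, rod#2}. Below rod#6: {rod#8, rod#14, rod#18, rod#1, rod#11, rod#13, rod#16}.
Intersection: {rod#16} — 1.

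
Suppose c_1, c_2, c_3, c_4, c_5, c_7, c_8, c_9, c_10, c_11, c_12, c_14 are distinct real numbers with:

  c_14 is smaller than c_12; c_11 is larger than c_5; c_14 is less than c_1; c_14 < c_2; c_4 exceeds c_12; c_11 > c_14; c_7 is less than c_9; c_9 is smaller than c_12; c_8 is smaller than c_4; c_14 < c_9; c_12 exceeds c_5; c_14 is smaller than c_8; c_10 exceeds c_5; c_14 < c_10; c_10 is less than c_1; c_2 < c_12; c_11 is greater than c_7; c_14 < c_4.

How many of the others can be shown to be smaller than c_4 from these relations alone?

7

The elements the relations force below c_4 are c_14, c_7, c_2, c_8, c_5, c_9, c_12 — no chain reaches any other.
That is 7.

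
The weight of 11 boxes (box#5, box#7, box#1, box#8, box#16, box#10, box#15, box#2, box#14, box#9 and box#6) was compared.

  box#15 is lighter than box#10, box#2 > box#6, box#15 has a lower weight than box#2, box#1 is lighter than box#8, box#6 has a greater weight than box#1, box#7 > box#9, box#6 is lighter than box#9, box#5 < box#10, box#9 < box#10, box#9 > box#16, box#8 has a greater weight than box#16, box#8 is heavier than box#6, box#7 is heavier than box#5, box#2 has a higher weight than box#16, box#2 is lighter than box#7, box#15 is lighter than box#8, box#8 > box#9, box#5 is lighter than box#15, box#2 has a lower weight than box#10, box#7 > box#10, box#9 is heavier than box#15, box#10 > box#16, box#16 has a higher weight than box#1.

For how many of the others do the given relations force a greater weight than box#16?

Directly above box#16: box#9, box#2, box#8, box#10.
One step further: box#7 (5 so far).
Nothing else is reachable above box#16; 5 in all.

5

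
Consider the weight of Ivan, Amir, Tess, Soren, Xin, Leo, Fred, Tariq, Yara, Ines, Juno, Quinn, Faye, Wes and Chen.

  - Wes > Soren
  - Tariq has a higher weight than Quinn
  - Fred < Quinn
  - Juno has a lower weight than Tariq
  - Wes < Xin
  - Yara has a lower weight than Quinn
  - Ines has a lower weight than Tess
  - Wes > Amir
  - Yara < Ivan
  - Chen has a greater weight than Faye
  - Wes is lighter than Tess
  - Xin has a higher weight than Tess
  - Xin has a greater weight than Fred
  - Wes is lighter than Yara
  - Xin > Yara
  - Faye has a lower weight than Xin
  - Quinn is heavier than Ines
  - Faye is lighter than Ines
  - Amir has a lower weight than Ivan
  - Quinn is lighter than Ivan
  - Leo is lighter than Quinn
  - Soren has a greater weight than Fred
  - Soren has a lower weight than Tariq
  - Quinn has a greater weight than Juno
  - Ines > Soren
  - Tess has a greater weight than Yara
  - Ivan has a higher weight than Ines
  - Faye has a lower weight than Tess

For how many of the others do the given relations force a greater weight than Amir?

The elements the relations force above Amir are Wes, Yara, Quinn, Tess, Tariq, Xin, Ivan — no chain reaches any other.
That is 7.

7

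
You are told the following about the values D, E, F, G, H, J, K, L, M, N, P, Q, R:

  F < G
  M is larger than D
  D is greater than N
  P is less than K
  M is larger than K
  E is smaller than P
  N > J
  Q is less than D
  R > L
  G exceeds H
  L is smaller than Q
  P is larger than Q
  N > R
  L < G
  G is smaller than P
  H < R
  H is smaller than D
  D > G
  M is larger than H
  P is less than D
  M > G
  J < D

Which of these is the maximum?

Chaining downward from M: directly below it, H, G, K, D; then F, L, Q, J, N, P; then E, R.
That covers every other element, and nothing is given above M, so M is the maximum.

M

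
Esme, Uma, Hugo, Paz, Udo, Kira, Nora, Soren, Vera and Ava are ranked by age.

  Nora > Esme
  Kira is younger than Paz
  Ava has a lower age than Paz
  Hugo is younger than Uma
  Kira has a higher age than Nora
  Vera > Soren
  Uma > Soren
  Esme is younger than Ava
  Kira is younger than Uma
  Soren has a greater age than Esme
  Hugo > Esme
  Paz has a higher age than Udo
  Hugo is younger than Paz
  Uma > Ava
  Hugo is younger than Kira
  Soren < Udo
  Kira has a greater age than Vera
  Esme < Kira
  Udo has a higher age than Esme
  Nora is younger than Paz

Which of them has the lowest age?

Soren is not least since Esme < Soren; Nora is not least since Esme < Nora; Ava is not least since Esme < Ava; Hugo is not least since Esme < Hugo; Vera is not least since Soren < Vera; Udo is not least since Soren < Udo; Kira is not least since Vera < Kira; Paz is not least since Nora < Paz; Uma is not least since Hugo < Uma.
Only Esme has nothing below it, so Esme is the lowest age.

Esme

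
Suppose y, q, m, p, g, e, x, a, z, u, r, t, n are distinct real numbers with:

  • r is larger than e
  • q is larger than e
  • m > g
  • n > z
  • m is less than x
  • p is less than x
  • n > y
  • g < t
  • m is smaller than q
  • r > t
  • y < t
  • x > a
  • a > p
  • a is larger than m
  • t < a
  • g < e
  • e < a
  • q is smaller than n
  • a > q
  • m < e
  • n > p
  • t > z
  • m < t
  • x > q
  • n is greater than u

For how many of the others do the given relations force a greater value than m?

7

Directly above m: e, t, q, a, x.
One step further: r, n (7 so far).
Nothing else is reachable above m; 7 in all.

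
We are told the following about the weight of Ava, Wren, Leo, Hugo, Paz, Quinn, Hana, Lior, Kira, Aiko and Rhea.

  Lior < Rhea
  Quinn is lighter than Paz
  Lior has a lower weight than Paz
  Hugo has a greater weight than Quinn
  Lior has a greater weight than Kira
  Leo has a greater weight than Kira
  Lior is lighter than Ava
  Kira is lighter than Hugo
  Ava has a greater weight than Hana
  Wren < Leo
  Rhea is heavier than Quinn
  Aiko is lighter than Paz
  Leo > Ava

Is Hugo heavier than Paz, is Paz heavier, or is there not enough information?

Following every chain through Hugo: below Hugo we get Kira, Quinn.
Paz is not reached, and no chain runs the other way from Paz to Hugo.
So the given relations leave the order of Hugo and Paz undetermined.

undetermined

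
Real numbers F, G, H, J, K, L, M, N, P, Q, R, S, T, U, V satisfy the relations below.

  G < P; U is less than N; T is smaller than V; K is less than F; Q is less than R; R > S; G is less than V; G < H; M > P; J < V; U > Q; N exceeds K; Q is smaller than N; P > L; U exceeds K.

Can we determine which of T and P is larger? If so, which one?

Following every chain through T: above T we get V.
P is not reached, and no chain runs the other way from P to T.
So the given relations leave the order of T and P undetermined.

undetermined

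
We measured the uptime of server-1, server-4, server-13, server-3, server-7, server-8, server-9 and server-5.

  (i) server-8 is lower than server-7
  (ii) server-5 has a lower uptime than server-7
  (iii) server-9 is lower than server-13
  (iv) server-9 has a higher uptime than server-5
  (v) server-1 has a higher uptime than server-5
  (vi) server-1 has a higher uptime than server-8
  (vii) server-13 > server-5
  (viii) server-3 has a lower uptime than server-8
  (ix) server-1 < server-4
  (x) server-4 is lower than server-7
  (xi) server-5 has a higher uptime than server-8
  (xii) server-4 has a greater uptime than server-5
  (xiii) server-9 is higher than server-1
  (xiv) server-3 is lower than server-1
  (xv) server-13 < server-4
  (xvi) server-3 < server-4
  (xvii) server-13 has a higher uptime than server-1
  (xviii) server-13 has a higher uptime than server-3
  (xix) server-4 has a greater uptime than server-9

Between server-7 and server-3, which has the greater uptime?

server-7

server-3 < server-8 < server-5 < server-1 < server-9 < server-13 < server-4 < server-7, by transitivity through server-8, server-5, server-1, server-9, server-13, server-4.
So server-3 < server-7; server-7 is the higher of the two.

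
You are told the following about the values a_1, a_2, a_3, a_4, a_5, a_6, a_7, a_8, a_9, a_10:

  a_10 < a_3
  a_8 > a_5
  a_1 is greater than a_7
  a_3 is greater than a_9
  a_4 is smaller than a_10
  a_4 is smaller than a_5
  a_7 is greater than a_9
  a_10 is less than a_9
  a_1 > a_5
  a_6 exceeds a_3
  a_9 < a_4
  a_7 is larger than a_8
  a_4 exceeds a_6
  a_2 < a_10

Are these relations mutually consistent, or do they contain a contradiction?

We have a_4 < a_10 stated directly, yet also a_10 < a_9 < a_3 < a_6 < a_4 by chaining the others — so a_10 < a_4. Contradiction.

inconsistent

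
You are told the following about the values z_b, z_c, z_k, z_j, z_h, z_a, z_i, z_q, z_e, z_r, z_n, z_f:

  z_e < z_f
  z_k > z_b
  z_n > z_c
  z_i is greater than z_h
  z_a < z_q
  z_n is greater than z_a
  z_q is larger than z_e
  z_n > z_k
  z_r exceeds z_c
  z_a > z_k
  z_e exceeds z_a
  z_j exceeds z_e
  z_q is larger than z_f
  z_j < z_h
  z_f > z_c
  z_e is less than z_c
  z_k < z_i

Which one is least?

z_b

z_k is not least since z_b < z_k; z_a is not least since z_k < z_a; z_e is not least since z_a < z_e; z_c is not least since z_e < z_c; z_f is not least since z_c < z_f; z_r is not least since z_c < z_r; z_n is not least since z_a < z_n; z_j is not least since z_e < z_j; z_h is not least since z_j < z_h; z_i is not least since z_h < z_i; z_q is not least since z_f < z_q.
Only z_b has nothing below it, so z_b is the least.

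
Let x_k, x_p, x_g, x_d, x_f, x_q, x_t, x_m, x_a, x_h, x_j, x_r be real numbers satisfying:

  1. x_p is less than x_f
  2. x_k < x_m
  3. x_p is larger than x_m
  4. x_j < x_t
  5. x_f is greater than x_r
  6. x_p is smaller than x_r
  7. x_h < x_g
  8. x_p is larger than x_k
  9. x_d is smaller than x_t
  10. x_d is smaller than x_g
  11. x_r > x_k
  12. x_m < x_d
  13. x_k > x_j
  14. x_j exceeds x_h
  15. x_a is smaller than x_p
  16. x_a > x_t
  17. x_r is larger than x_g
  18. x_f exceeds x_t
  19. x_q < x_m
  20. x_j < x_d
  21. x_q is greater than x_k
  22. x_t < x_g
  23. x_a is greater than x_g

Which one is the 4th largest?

Chaining the given pairs: x_h < x_j < x_k < x_q < x_m < x_d < x_t < x_g < x_a < x_p < x_r < x_f.
The 4th largest is x_a.

x_a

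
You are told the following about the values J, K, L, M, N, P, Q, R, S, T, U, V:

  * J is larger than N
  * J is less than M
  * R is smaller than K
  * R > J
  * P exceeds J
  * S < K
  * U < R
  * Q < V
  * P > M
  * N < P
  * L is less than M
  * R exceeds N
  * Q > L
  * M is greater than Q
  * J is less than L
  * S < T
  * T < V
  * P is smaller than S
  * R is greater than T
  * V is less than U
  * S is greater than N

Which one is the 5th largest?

T

Chaining the given pairs: N < J < L < Q < M < P < S < T < V < U < R < K.
Counting 5 from the largest end gives T.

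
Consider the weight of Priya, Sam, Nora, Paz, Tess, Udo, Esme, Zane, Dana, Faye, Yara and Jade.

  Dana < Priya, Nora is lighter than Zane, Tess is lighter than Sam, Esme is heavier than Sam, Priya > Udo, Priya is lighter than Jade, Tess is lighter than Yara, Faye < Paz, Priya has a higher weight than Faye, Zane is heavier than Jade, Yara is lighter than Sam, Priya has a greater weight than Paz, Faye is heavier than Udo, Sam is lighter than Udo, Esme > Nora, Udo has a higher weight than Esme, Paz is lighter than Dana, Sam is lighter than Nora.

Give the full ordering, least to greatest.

Tess < Yara < Sam < Nora < Esme < Udo < Faye < Paz < Dana < Priya < Jade < Zane

Nothing is placed below Tess, so it is least; from there Tess < Yara; Yara < Sam; Sam < Nora; Nora < Esme; Esme < Udo; Udo < Faye; Faye < Paz; Paz < Dana; Dana < Priya; Priya < Jade; Jade < Zane, each given directly.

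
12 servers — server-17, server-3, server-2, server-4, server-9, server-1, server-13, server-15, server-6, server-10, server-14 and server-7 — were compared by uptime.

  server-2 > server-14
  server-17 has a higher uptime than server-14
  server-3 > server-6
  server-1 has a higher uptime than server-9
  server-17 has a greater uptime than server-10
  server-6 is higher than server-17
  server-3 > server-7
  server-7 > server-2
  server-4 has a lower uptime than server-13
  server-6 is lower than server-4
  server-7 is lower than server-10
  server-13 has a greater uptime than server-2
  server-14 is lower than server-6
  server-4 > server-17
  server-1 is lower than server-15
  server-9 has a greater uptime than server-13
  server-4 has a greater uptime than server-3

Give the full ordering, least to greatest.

server-14 < server-2 < server-7 < server-10 < server-17 < server-6 < server-3 < server-4 < server-13 < server-9 < server-1 < server-15

Nothing is placed below server-14, so it is least; from there server-14 < server-2; server-2 < server-7; server-7 < server-10; server-10 < server-17; server-17 < server-6; server-6 < server-3; server-3 < server-4; server-4 < server-13; server-13 < server-9; server-9 < server-1; server-1 < server-15, each given directly.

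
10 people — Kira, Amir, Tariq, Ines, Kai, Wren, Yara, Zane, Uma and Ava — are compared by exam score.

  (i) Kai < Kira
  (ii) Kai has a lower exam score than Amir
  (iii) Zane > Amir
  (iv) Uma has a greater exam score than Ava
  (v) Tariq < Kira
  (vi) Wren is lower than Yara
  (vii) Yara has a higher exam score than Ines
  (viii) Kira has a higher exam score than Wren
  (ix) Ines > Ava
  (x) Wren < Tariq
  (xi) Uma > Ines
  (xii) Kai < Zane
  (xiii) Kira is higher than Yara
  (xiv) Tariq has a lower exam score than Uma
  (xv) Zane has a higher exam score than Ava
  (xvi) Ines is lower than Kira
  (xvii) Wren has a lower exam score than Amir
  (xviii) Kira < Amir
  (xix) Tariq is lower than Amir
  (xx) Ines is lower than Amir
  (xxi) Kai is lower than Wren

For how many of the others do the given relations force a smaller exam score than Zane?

8

The elements the relations force below Zane are Kai, Wren, Tariq, Ava, Ines, Yara, Kira, Amir — no chain reaches any other.
That is 8.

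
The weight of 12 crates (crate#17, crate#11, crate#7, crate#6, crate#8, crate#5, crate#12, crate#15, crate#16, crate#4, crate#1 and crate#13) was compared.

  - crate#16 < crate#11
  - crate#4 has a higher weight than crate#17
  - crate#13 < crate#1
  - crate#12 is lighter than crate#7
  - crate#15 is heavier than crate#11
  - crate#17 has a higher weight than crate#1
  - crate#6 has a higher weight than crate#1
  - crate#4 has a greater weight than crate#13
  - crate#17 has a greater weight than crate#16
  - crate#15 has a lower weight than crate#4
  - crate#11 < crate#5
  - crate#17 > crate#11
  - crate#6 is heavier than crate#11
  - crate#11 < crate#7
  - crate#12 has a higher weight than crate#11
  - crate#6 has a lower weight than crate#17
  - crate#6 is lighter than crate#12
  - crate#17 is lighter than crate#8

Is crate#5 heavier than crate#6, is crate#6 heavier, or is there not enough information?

undetermined

Following every chain through crate#6: above crate#6 we get crate#17, crate#8, crate#12, crate#7, crate#4; below crate#6 we get crate#13, crate#16, crate#1, crate#11.
crate#5 is not reached, and no chain runs the other way from crate#5 to crate#6.
So the given relations leave the order of crate#6 and crate#5 undetermined.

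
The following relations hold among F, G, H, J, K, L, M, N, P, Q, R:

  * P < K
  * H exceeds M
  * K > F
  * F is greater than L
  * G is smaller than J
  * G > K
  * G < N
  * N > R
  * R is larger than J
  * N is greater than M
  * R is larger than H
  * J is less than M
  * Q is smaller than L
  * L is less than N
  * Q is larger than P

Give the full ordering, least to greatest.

The consecutive links are each given: P < Q; Q < L; L < F; F < K; K < G; G < J; J < M; M < H; H < R; R < N.

P < Q < L < F < K < G < J < M < H < R < N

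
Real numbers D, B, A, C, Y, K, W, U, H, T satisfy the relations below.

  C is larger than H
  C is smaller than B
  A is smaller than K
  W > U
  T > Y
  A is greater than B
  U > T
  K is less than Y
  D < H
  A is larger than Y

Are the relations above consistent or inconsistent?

Chaining the given relations yields A < K < Y, so A < Y. But one relation states Y < A. These cannot both hold.

inconsistent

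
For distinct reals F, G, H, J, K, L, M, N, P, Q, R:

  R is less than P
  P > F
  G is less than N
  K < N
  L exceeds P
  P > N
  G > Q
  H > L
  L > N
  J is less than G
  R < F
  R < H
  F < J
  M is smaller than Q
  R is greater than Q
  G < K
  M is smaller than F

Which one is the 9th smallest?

P

Chaining the given pairs: M < Q < R < F < J < G < K < N < P < L < H.
The 9th smallest is P.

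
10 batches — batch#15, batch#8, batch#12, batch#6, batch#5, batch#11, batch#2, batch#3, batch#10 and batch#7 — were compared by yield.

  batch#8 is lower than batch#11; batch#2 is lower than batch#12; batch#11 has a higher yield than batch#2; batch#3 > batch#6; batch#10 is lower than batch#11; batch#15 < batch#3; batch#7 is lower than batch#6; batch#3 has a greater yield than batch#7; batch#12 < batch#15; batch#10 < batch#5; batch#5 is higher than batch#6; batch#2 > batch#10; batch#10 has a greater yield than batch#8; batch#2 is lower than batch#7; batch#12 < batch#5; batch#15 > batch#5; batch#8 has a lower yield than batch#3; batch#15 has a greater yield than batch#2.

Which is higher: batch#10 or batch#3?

batch#3

Link the given pairs in sequence: batch#10 < batch#2; batch#2 < batch#12; batch#12 < batch#5; batch#5 < batch#15; batch#15 < batch#3.
Chaining these gives batch#10 < batch#2 < batch#12 < batch#5 < batch#15 < batch#3.
So batch#10 < batch#3; batch#3 is the higher of the two.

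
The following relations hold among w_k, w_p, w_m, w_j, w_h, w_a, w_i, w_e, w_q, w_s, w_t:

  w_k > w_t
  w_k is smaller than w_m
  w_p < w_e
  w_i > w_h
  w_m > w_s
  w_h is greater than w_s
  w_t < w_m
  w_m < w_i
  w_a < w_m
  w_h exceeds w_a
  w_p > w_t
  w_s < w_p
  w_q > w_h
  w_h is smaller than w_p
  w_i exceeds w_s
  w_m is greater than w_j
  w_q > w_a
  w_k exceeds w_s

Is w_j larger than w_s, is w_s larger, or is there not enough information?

undetermined

Following every chain through w_s: above w_s we get w_h, w_q, w_k, w_p, w_m, w_i, w_e.
w_j is not reached, and no chain runs the other way from w_j to w_s.
So the given relations leave the order of w_s and w_j undetermined.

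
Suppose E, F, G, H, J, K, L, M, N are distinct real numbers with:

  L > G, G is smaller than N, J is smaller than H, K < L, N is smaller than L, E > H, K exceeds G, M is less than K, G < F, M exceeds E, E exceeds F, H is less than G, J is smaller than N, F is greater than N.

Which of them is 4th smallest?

The consecutive relations fix a unique order: J < H < G < N < F < E < M < K < L.
Counting 4 from the smallest end gives N.

N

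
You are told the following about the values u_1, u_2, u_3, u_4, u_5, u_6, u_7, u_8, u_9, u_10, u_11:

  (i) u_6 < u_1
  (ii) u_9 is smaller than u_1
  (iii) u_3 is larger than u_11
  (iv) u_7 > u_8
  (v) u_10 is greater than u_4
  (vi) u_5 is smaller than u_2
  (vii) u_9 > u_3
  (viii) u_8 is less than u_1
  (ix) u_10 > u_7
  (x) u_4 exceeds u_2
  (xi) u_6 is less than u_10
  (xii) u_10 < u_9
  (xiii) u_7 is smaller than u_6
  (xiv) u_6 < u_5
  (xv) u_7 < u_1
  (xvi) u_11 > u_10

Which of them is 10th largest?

u_7

Piecing the relations together gives one ordering: u_8 < u_7 < u_6 < u_5 < u_2 < u_4 < u_10 < u_11 < u_3 < u_9 < u_1.
Counting 10 from the largest end gives u_7.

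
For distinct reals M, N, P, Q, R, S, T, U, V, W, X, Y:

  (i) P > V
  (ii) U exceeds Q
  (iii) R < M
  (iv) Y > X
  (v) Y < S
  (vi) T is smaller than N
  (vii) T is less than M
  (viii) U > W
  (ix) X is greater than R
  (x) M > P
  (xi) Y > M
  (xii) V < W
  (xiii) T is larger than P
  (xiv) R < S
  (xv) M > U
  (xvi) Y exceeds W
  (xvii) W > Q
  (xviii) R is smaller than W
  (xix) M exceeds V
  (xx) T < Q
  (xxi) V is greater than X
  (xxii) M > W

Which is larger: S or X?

Following the relations from X: X < V < P < T < Q < W < U < M < Y < S.
So X < S; S is the larger of the two.

S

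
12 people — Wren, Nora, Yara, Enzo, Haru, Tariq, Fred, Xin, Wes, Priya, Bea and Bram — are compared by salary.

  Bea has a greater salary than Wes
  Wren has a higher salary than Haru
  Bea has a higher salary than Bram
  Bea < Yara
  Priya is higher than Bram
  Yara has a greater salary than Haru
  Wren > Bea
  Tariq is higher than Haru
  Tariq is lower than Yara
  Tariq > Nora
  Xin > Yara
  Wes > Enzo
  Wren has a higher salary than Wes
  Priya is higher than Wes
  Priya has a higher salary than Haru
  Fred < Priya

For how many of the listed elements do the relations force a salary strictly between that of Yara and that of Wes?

Chaining upward from Wes reaches: Bea, Priya, Xin, Wren.
Chaining downward from Yara reaches: Enzo, Haru, Nora, Bram, Tariq, Bea.
Strictly between Wes and Yara are those in both lists: Bea — 1 element.

1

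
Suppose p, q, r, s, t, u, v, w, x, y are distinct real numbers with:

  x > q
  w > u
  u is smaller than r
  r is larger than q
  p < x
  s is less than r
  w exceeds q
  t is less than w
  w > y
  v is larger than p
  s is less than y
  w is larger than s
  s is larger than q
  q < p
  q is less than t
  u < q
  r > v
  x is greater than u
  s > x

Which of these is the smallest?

q is not least since u < q; p is not least since q < p; v is not least since p < v; x is not least since p < x; s is not least since x < s; t is not least since q < t; r is not least since v < r; y is not least since s < y; w is not least since y < w.
Only u has nothing below it, so u is the smallest.

u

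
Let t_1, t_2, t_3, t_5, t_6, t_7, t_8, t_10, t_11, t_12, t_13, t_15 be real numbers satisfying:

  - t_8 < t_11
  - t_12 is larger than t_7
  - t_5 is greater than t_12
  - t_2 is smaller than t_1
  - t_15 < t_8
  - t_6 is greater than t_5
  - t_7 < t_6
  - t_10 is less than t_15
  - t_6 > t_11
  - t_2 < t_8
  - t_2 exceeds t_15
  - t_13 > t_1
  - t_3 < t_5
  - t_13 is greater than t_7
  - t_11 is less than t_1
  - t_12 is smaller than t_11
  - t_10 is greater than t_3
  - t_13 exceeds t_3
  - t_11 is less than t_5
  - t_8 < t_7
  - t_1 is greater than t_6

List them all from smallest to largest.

Nothing is placed below t_3, so it is least; from there t_3 < t_10; t_10 < t_15; t_15 < t_2; t_2 < t_8; t_8 < t_7; t_7 < t_12; t_12 < t_11; t_11 < t_5; t_5 < t_6; t_6 < t_1; t_1 < t_13, each given directly.

t_3 < t_10 < t_15 < t_2 < t_8 < t_7 < t_12 < t_11 < t_5 < t_6 < t_1 < t_13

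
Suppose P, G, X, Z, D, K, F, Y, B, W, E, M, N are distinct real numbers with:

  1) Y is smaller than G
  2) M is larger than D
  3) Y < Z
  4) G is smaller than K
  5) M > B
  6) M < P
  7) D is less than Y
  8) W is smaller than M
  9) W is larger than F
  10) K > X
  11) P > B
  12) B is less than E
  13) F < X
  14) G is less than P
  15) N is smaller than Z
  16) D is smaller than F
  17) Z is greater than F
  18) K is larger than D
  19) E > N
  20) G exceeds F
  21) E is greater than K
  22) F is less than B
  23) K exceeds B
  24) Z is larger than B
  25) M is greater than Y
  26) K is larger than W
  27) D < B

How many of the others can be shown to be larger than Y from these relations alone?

6

From Y the given relations immediately reach G, Z, M.
From those, K, P — 5 in total.
From those, E — 6 in total.
Nothing else is reachable above Y; 6 in all.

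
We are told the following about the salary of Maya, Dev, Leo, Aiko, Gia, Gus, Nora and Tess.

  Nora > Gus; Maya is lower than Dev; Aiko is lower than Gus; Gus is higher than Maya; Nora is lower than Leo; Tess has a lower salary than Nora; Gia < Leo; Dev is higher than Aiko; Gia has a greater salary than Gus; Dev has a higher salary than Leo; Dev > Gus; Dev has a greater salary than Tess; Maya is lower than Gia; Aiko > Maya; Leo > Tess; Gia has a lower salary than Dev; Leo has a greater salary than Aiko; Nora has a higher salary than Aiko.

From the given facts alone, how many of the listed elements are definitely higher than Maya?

6

From Maya the given relations immediately reach Aiko, Gus, Gia, Dev.
From those, Nora, Leo — 6 in total.
No other element is forced above Maya by the given relations, so the count is 6.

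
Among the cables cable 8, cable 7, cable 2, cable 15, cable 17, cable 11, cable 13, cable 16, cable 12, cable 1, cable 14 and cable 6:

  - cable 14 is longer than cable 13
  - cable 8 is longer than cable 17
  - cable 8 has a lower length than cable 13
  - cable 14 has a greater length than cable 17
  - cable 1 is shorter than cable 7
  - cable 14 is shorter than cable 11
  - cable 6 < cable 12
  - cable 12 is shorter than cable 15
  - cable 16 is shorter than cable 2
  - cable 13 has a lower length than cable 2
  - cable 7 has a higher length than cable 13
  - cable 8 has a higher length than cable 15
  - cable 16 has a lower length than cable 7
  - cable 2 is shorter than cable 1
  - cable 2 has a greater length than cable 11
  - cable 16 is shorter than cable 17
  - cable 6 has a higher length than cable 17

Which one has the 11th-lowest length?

Piecing the relations together gives one ordering: cable 16 < cable 17 < cable 6 < cable 12 < cable 15 < cable 8 < cable 13 < cable 14 < cable 11 < cable 2 < cable 1 < cable 7.
Counting 11 from the smallest end gives cable 1.

cable 1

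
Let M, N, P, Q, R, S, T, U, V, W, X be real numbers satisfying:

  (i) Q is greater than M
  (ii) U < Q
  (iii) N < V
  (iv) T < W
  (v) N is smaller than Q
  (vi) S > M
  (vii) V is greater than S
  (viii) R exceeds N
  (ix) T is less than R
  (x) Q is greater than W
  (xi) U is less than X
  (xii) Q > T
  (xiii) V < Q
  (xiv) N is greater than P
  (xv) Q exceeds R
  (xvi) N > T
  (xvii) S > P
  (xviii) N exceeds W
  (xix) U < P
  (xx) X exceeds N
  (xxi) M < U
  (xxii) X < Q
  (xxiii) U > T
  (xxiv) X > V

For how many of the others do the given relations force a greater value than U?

7

From U the given relations immediately reach P, X, Q.
From those, N, S — 5 in total.
From those, R, V — 7 in total.
Nothing else is reachable above U; 7 in all.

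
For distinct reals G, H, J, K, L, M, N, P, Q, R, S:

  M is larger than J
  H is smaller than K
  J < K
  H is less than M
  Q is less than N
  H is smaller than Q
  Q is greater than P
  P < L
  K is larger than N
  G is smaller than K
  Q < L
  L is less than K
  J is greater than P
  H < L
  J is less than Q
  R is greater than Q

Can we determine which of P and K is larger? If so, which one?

The relevant relations are P < J; J < Q; Q < L; L < K.
Together: P < J < Q < L < K.
So K is larger.

K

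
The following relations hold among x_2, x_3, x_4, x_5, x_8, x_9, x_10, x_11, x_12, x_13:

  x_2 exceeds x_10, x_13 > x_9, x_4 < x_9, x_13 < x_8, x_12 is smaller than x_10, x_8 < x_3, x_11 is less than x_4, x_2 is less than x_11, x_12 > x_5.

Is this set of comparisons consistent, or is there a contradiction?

Every relation is compatible with x_5 < x_12 < x_10 < x_2 < x_11 < x_4 < x_9 < x_13 < x_8 < x_3; the set is consistent.

consistent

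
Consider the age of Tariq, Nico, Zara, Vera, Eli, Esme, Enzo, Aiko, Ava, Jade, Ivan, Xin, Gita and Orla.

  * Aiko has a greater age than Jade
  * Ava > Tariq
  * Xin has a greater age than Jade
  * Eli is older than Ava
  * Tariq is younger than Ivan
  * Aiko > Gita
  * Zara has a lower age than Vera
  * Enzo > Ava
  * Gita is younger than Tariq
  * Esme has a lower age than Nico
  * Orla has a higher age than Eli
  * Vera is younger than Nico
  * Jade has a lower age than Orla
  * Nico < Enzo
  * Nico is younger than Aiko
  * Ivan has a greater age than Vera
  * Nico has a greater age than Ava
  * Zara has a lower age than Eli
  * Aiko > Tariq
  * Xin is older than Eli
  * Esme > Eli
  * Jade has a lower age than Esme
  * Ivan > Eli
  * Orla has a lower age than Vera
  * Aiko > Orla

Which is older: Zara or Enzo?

Following the relations from Zara: Zara < Eli < Orla < Vera < Nico < Enzo.
So Zara < Enzo; Enzo is the older of the two.

Enzo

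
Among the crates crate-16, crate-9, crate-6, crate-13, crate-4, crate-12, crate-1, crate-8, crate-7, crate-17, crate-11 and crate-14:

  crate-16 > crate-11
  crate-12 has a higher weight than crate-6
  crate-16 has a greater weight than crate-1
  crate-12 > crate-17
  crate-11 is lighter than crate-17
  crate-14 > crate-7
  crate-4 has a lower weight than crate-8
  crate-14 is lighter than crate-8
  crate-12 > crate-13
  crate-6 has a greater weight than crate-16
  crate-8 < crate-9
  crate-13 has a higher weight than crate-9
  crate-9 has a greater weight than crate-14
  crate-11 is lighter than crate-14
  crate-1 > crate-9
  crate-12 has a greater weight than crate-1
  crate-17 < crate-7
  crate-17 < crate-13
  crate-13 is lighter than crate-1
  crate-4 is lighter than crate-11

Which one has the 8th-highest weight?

crate-14

Piecing the relations together gives one ordering: crate-4 < crate-11 < crate-17 < crate-7 < crate-14 < crate-8 < crate-9 < crate-13 < crate-1 < crate-16 < crate-6 < crate-12.
The 8th largest is crate-14.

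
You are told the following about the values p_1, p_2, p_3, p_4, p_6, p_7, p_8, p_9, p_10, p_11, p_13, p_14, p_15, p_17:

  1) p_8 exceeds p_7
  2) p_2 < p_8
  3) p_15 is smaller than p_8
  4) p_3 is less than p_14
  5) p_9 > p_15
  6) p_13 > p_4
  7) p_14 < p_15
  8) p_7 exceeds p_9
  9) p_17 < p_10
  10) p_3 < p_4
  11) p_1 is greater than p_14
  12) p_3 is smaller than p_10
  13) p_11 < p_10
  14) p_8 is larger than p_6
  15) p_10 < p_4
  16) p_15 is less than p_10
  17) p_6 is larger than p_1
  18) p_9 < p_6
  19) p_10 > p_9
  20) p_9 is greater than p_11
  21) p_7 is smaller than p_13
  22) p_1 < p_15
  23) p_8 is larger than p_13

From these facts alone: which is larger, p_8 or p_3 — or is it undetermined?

p_8

Chaining the given relations: p_3 < p_14 < p_1 < p_15 < p_9 < p_6 < p_8.
So p_8 is larger.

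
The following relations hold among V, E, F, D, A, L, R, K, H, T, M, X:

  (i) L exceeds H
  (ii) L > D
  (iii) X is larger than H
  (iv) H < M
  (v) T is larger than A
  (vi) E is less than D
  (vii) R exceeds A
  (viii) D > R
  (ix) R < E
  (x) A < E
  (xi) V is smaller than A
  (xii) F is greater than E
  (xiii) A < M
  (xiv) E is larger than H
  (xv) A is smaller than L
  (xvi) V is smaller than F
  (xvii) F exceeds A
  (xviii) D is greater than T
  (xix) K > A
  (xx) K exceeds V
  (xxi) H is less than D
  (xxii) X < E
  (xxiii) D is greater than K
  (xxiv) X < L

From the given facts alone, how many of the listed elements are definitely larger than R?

Directly above R: E, D.
One step further: F, L (4 so far).
Nothing else is reachable above R; 4 in all.

4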